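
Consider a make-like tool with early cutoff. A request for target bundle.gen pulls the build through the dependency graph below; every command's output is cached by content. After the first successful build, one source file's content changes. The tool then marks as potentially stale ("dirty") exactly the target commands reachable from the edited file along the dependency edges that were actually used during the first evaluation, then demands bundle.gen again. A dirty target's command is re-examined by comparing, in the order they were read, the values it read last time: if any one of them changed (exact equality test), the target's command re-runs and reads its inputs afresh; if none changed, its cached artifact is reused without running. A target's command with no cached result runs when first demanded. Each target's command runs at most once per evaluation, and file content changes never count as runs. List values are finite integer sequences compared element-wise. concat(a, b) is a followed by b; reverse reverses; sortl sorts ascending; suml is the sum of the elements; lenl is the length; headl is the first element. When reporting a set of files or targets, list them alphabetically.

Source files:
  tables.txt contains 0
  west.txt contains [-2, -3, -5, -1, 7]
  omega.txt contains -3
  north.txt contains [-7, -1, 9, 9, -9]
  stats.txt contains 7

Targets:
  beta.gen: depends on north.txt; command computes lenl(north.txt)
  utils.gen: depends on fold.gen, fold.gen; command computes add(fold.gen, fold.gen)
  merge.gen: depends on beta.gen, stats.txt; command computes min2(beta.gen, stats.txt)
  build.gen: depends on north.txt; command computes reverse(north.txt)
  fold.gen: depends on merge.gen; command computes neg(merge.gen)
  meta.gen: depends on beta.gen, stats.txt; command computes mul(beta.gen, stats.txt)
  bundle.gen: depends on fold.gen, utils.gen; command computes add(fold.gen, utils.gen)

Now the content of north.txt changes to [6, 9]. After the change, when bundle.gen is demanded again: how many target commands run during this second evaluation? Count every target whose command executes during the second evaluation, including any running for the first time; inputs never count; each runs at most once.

First demand of the output computes:
  beta.gen = lenl([-7, -1, 9, 9, -9]) = 5
  merge.gen = min2(5, 7) = 5
  fold.gen = neg(5) = -5
  utils.gen = add(-5, -5) = -10
  bundle.gen = add(-5, -10) = -15

After the edit, cleaning proceeds:
  beta.gen: a read changed (north.txt [-7, -1, 9, 9, -9]->[6, 9]) — executes, giving 2.
  merge.gen: a read changed (beta.gen 5->2) — executes, giving 2.
  fold.gen: a read changed (merge.gen 5->2) — executes, giving -2.
  utils.gen: a read changed (fold.gen -5->-2; fold.gen -5->-2) — executes, giving -4.
  bundle.gen: a read changed (fold.gen -5->-2; utils.gen -10->-4) — executes, giving -6.

5 target commands run: beta.gen, bundle.gen, fold.gen, merge.gen, utils.gen.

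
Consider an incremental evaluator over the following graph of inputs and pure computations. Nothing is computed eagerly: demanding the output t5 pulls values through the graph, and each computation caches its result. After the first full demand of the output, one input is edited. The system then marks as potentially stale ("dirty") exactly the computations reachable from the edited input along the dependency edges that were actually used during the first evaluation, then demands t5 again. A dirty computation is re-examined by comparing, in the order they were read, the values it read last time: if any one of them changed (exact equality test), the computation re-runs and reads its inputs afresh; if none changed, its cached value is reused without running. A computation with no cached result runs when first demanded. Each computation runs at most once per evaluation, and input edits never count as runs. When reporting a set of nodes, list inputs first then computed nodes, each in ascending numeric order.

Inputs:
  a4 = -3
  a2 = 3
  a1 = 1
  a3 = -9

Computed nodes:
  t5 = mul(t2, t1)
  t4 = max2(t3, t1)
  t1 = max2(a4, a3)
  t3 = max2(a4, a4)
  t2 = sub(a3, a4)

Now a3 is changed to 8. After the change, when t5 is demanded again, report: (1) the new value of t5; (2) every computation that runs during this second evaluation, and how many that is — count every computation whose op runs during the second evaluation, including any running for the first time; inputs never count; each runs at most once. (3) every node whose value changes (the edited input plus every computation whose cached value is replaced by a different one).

t5 now evaluates to 88.
Run set: t1, t2, t5 (3 run).
Changed values: a3, t1, t2, t5.

Initial pass — values computed on the first demand:
  t1 = max2(-3, -9) = -3
  t2 = sub(-9, -3) = -6
  t5 = mul(-6, -3) = 18

Second demand — change propagation:
  t1: re-runs because a3 -9->8; new result 8.
  t2: re-runs because a3 -9->8; new result 11.
  t5: re-runs because t2 -6->11; t1 -3->8; new result 88.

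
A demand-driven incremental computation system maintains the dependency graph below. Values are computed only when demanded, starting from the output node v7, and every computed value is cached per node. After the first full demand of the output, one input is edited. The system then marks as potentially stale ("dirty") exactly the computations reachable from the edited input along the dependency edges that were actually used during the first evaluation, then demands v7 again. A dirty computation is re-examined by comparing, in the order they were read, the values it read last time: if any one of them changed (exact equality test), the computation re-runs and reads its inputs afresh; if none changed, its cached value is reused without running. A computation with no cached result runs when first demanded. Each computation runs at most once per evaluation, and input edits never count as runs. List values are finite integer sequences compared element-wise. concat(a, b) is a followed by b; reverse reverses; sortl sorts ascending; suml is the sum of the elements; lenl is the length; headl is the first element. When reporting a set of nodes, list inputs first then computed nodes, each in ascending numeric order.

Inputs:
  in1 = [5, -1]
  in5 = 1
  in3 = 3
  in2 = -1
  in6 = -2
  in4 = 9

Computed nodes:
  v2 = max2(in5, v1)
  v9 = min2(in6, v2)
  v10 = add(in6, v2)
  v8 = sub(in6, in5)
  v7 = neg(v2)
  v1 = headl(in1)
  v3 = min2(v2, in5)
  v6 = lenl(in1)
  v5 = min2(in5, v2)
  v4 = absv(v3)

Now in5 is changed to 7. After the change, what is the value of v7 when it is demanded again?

First evaluation (everything demanded from the output):
  v1 = headl([5, -1]) = 5
  v2 = max2(1, 5) = 5
  v7 = neg(5) = -5

Propagation after the edit:
  v2: runs — in5 1->7; result 7.
  v7: runs — v2 5->7; result -7.

New value of v7: -7.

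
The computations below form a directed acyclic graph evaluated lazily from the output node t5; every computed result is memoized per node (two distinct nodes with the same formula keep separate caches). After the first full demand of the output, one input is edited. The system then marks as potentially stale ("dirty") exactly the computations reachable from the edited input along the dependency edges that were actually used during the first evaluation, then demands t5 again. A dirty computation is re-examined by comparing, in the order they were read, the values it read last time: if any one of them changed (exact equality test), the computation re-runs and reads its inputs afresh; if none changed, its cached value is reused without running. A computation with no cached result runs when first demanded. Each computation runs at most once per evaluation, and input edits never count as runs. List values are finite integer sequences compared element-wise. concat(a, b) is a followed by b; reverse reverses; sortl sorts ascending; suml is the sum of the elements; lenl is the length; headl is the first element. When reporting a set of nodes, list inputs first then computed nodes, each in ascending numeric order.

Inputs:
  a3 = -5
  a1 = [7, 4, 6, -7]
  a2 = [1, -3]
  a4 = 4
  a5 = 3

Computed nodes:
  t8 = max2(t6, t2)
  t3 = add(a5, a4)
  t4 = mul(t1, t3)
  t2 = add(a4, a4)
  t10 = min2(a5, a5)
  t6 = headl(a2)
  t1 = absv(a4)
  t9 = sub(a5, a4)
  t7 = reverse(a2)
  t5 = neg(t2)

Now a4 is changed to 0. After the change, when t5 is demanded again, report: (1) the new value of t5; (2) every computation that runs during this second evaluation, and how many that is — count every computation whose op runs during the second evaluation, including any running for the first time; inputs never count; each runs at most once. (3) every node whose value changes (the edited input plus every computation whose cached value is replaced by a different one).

Demanding t5 again yields 0.
2 computations run: t2, t5.
The nodes whose values change: a4, t2, t5.

First demand of the output computes:
  t2 = add(4, 4) = 8
  t5 = neg(8) = -8

After the edit, cleaning proceeds:
  t2: a read changed (a4 4->0; a4 4->0) — executes, giving 0.
  t5: a read changed (t2 8->0) — executes, giving 0.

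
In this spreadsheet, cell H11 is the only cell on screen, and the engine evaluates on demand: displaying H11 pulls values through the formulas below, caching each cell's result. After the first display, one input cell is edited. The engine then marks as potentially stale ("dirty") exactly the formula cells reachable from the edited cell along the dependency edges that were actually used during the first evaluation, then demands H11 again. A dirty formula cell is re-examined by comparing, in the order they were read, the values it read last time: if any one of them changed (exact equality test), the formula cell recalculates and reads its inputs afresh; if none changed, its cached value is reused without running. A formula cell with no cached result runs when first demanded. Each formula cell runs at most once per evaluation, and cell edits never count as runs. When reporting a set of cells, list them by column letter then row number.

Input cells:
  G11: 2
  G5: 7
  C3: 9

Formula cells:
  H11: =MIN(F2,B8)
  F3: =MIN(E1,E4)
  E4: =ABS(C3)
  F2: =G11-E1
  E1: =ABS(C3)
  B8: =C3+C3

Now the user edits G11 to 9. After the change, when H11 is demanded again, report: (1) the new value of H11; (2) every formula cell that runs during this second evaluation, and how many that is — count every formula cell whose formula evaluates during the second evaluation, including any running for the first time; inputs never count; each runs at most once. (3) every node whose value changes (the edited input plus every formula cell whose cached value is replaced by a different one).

Initial pass — values computed on the first demand:
  B8 = 9 + 9 = 18
  E1 = ABS(9) = 9
  F2 = 2 - 9 = -7
  H11 = MIN(-7, 18) = -7

Second demand — change propagation:
  F2: re-runs because G11 2->9; new result 0.
  H11: re-runs because F2 -7->0; new result 0.

H11 now evaluates to 0.
Run set: F2, H11 (2 run).
Changed values: F2, G11, H11.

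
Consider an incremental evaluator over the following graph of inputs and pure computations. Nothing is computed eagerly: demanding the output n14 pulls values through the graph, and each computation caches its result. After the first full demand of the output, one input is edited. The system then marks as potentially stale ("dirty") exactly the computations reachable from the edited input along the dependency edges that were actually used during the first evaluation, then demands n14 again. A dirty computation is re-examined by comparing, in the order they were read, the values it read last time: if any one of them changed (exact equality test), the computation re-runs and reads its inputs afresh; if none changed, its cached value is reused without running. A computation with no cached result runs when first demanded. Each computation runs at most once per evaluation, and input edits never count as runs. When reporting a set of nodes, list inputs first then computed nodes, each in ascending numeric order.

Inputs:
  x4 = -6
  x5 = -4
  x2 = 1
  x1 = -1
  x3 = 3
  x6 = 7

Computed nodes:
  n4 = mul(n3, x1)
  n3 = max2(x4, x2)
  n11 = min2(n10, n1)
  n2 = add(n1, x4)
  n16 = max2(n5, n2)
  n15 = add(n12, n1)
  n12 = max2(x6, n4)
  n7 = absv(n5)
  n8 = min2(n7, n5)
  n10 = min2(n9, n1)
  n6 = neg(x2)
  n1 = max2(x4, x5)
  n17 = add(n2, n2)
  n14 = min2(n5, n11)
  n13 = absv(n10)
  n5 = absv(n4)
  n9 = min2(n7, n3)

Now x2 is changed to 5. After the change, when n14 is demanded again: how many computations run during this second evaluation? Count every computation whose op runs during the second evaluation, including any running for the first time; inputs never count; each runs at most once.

Initial pass — values computed on the first demand:
  n1 = max2(-6, -4) = -4
  n3 = max2(-6, 1) = 1
  n4 = mul(1, -1) = -1
  n5 = absv(-1) = 1
  n7 = absv(1) = 1
  n9 = min2(1, 1) = 1
  n10 = min2(1, -4) = -4
  n11 = min2(-4, -4) = -4
  n14 = min2(1, -4) = -4

Second demand — change propagation:
  n3: re-runs because x2 1->5; new result 5.
  n4: re-runs because n3 1->5; new result -5.
  n5: re-runs because n4 -1->-5; new result 5.
  n7: re-runs because n5 1->5; new result 5.
  n9: re-runs because n7 1->5; n3 1->5; new result 5.
  n10: re-runs because n9 1->5; new result -4 (unchanged).
  n11: re-examined; everything it read last time is the same (n10 unchanged, n1 unchanged) — cache -4 kept, no run.
  n14: re-runs because n5 1->5; new result -4 (unchanged).

The important point: at n11 every value read last time is unchanged, so the dirty flag clears without a run.

Run set: n3, n4, n5, n7, n9, n10, n14 (7 run).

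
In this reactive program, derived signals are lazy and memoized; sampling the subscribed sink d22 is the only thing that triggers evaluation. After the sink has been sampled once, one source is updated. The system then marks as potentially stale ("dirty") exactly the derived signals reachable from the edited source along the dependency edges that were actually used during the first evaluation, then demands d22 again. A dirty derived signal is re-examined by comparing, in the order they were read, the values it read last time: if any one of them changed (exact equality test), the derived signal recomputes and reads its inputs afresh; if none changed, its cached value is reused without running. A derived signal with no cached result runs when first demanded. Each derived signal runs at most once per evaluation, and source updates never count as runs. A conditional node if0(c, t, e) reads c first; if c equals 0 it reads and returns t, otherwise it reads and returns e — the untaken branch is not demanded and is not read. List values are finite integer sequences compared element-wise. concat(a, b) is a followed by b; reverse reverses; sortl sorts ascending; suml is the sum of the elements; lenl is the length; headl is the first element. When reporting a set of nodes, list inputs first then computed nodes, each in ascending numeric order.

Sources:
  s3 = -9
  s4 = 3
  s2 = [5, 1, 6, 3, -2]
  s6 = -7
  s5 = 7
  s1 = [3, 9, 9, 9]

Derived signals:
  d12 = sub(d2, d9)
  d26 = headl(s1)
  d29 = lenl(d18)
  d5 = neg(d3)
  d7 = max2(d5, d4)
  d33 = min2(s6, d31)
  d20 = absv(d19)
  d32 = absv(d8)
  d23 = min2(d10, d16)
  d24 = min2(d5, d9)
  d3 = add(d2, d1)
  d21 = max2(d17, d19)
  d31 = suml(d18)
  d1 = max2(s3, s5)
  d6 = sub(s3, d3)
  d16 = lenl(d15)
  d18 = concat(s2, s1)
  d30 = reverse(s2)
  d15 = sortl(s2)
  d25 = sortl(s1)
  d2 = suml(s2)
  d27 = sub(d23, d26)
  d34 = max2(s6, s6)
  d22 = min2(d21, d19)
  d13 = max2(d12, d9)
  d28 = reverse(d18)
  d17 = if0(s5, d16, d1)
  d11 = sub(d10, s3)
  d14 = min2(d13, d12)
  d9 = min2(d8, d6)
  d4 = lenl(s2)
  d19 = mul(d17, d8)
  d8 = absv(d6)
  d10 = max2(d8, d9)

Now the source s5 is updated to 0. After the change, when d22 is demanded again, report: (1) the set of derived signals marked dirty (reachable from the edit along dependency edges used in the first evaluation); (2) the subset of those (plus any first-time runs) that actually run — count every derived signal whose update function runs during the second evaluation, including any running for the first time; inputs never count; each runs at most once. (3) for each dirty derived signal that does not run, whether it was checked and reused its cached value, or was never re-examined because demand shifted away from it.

The edit dirties: d1, d3, d6, d8, d17, d19, d21, d22.
10 derived signals run: d1, d3, d6, d8, d15, d16, d17, d19, d21, d22.
No dirty derived signal escaped a run.
Note the branch switch — d15, d16 had no cache and run now for the first time.

First demand of the output computes:
  d1 = max2(-9, 7) = 7
  d2 = suml([5, 1, 6, 3, -2]) = 13
  d3 = add(13, 7) = 20
  d6 = sub(-9, 20) = -29
  d8 = absv(-29) = 29
  d17 = if0(s5=7 -> else branch d1) = 7
  d19 = mul(7, 29) = 203
  d21 = max2(7, 203) = 203
  d22 = min2(203, 203) = 203

After the edit, cleaning proceeds:
  d1: a read changed (s5 7->0) — executes, giving 0.
  d3: a read changed (d1 7->0) — executes, giving 13.
  d6: a read changed (d3 20->13) — executes, giving -22.
  d8: a read changed (d6 -29->-22) — executes, giving 22.
  d15: had never run; runs now, result [-2, 1, 3, 5, 6].
  d16: had never run; runs now, result 5.
  d17: a read changed (s5 7->0; d1 7->0) — executes, giving 5.
  d19: a read changed (d17 7->5; d8 29->22) — executes, giving 110.
  d21: a read changed (d17 7->5; d19 203->110) — executes, giving 110.
  d22: a read changed (d21 203->110; d19 203->110) — executes, giving 110.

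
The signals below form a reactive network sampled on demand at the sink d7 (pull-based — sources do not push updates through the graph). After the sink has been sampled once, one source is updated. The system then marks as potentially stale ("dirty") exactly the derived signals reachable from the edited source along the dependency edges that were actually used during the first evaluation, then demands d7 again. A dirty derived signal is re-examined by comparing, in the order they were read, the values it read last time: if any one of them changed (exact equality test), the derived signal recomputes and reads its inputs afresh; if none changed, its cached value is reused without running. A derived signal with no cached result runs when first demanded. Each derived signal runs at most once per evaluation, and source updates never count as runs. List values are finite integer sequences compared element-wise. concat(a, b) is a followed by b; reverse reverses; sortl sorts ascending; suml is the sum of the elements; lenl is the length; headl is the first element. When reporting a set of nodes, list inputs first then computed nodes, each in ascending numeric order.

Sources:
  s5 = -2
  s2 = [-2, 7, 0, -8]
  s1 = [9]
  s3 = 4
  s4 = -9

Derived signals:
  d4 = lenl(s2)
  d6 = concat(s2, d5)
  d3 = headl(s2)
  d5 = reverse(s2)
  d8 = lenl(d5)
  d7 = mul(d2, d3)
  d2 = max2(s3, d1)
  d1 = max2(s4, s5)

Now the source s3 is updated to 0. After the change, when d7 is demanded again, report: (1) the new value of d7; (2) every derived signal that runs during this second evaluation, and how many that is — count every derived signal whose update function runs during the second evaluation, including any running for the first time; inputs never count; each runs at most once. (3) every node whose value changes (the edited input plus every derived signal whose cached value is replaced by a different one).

d7 now evaluates to 0.
Run set: d2, d7 (2 run).
Changed values: s3, d2, d7.

Initial pass — values computed on the first demand:
  d1 = max2(-9, -2) = -2
  d2 = max2(4, -2) = 4
  d3 = headl([-2, 7, 0, -8]) = -2
  d7 = mul(4, -2) = -8

Second demand — change propagation:
  d2: re-runs because s3 4->0; new result 0.
  d7: re-runs because d2 4->0; new result 0.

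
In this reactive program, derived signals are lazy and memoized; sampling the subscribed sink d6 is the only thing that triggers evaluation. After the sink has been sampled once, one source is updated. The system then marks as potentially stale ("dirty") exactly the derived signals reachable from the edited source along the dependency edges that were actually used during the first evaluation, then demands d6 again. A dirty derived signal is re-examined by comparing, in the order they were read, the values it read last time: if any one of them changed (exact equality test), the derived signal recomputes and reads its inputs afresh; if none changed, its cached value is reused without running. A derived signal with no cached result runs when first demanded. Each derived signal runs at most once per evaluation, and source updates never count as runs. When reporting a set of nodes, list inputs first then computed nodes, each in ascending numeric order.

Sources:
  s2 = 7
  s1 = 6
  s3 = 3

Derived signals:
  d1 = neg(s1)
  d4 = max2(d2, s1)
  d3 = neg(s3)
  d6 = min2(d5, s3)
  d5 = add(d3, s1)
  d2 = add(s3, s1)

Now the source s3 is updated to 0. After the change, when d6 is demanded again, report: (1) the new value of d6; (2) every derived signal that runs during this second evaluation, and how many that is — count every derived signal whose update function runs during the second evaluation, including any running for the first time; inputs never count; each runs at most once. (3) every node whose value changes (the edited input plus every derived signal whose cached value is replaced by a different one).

First demand of the output computes:
  d3 = neg(3) = -3
  d5 = add(-3, 6) = 3
  d6 = min2(3, 3) = 3

After the edit, cleaning proceeds:
  d3: a read changed (s3 3->0) — executes, giving 0.
  d5: a read changed (d3 -3->0) — executes, giving 6.
  d6: a read changed (d5 3->6; s3 3->0) — executes, giving 0.

Demanding d6 again yields 0.
3 derived signals run: d3, d5, d6.
The nodes whose values change: s3, d3, d5, d6.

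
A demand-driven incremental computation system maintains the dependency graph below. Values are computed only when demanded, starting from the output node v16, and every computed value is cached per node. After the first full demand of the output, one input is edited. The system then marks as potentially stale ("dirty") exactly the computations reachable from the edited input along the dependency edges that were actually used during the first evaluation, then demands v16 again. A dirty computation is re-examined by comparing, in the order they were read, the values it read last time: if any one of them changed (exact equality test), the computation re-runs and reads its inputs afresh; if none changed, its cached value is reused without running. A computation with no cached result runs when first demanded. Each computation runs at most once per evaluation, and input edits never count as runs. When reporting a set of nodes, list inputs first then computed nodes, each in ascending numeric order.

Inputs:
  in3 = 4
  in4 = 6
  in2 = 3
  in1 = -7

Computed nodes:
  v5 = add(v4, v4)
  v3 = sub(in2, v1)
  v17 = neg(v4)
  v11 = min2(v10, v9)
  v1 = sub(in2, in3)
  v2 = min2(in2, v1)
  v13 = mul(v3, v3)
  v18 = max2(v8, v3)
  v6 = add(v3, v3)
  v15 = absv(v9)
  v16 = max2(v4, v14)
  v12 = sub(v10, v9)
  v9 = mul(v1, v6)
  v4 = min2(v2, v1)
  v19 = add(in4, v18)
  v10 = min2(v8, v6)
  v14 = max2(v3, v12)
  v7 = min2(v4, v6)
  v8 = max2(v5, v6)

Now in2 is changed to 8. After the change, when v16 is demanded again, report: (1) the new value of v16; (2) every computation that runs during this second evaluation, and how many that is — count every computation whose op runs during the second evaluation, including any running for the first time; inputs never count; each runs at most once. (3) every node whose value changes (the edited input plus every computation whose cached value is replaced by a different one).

New value of v16: 4.
Computations that run: v1, v2, v3, v4, v5, v8, v9, v12, v14, v16 — 10 in total.
Values that change: in2, v1, v2, v4, v5, v9, v12, v14, v16.
Key observation: the cutoff stops propagation at v6 — its inputs' values are unchanged, so it reuses its cache.

First evaluation (everything demanded from the output):
  v1 = sub(3, 4) = -1
  v2 = min2(3, -1) = -1
  v3 = sub(3, -1) = 4
  v4 = min2(-1, -1) = -1
  v5 = add(-1, -1) = -2
  v6 = add(4, 4) = 8
  v8 = max2(-2, 8) = 8
  v9 = mul(-1, 8) = -8
  v10 = min2(8, 8) = 8
  v12 = sub(8, -8) = 16
  v14 = max2(4, 16) = 16
  v16 = max2(-1, 16) = 16

Propagation after the edit:
  v1: runs — in2 3->8; result 4.
  v2: runs — in2 3->8; v1 -1->4; result 4.
  v3: runs — in2 3->8; v1 -1->4; result 4 (same value as before).
  v4: runs — v2 -1->4; v1 -1->4; result 4.
  v5: runs — v4 -1->4; v4 -1->4; result 8.
  v6: checked — values it read are unchanged (v3 unchanged, v3 unchanged); reused cached 8 without running.
  v8: runs — v5 -2->8; result 8 (same value as before).
  v9: runs — v1 -1->4; result 32.
  v10: checked — values it read are unchanged (v8 unchanged, v6 unchanged); reused cached 8 without running.
  v12: runs — v9 -8->32; result -24.
  v14: runs — v12 16->-24; result 4.
  v16: runs — v4 -1->4; v14 16->4; result 4.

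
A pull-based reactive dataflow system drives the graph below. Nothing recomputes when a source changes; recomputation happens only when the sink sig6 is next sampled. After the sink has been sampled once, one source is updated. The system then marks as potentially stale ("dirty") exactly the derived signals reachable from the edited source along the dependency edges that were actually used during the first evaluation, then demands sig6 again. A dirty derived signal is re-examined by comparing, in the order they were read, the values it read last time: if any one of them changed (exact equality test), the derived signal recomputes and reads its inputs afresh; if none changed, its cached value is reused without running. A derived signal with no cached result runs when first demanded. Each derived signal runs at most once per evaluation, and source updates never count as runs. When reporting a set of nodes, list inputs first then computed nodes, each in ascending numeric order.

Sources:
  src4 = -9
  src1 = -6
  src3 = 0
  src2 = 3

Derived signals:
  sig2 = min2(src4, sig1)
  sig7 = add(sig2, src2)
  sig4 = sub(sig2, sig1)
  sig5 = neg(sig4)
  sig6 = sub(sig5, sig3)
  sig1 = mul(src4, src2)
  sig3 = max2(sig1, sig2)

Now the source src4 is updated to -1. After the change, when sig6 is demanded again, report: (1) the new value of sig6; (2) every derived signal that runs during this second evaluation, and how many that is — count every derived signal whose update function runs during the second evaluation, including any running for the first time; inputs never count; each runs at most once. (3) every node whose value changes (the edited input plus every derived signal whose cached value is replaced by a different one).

First evaluation (everything demanded from the output):
  sig1 = mul(-9, 3) = -27
  sig2 = min2(-9, -27) = -27
  sig3 = max2(-27, -27) = -27
  sig4 = sub(-27, -27) = 0
  sig5 = neg(0) = 0
  sig6 = sub(0, -27) = 27

Propagation after the edit:
  sig1: runs — src4 -9->-1; result -3.
  sig2: runs — src4 -9->-1; sig1 -27->-3; result -3.
  sig3: runs — sig1 -27->-3; sig2 -27->-3; result -3.
  sig4: runs — sig2 -27->-3; sig1 -27->-3; result 0 (same value as before).
  sig5: checked — values it read are unchanged (sig4 unchanged); reused cached 0 without running.
  sig6: runs — sig3 -27->-3; result 3.

Key observation: the cutoff stops propagation at sig5 — its inputs' values are unchanged, so it reuses its cache.

New value of sig6: 3.
Derived signals that run: sig1, sig2, sig3, sig4, sig6 — 5 in total.
Values that change: src4, sig1, sig2, sig3, sig6.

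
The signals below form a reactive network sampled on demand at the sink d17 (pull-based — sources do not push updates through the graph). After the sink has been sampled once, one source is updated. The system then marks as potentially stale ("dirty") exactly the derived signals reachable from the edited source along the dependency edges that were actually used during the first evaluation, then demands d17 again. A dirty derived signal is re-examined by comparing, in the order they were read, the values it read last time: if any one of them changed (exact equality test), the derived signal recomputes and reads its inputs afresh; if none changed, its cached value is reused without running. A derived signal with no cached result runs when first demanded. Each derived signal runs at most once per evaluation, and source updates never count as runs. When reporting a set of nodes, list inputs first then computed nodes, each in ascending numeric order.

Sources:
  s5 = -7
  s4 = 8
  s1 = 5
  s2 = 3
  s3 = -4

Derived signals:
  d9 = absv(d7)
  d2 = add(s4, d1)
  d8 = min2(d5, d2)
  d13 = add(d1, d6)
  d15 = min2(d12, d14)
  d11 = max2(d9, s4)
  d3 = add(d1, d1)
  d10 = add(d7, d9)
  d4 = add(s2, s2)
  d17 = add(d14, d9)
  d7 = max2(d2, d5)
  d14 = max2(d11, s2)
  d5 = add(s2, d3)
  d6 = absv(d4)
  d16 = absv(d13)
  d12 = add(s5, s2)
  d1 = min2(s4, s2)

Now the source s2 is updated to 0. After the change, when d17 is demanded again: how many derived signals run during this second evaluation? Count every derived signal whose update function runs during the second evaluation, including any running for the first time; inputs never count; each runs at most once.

Run set: d1, d2, d3, d5, d7, d9, d11, d14, d17 (9 run).

Initial pass — values computed on the first demand:
  d1 = min2(8, 3) = 3
  d2 = add(8, 3) = 11
  d3 = add(3, 3) = 6
  d5 = add(3, 6) = 9
  d7 = max2(11, 9) = 11
  d9 = absv(11) = 11
  d11 = max2(11, 8) = 11
  d14 = max2(11, 3) = 11
  d17 = add(11, 11) = 22

Second demand — change propagation:
  d1: re-runs because s2 3->0; new result 0.
  d2: re-runs because d1 3->0; new result 8.
  d3: re-runs because d1 3->0; d1 3->0; new result 0.
  d5: re-runs because s2 3->0; d3 6->0; new result 0.
  d7: re-runs because d2 11->8; d5 9->0; new result 8.
  d9: re-runs because d7 11->8; new result 8.
  d11: re-runs because d9 11->8; new result 8.
  d14: re-runs because d11 11->8; s2 3->0; new result 8.
  d17: re-runs because d14 11->8; d9 11->8; new result 16.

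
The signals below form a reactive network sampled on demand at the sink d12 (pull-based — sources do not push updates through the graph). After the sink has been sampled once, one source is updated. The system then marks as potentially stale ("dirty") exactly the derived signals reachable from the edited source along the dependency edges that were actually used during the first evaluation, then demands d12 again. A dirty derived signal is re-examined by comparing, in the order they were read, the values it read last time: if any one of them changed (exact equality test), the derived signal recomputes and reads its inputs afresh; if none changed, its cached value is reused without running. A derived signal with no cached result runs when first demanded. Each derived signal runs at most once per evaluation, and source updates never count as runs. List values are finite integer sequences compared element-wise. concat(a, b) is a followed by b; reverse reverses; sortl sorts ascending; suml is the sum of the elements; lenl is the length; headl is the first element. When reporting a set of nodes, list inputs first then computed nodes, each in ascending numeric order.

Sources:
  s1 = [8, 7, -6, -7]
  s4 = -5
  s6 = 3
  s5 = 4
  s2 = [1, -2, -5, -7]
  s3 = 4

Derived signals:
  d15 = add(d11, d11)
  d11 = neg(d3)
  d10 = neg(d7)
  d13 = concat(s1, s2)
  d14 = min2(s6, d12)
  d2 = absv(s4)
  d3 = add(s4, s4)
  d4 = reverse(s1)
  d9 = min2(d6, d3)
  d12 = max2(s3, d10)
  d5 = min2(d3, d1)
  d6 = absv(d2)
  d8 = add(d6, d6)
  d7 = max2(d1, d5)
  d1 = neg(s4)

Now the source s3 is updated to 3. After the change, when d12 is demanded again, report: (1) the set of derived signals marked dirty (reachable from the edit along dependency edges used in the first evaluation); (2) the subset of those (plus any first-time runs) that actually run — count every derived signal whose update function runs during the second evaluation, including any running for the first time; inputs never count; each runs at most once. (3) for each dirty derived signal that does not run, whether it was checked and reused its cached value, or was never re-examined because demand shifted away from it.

Dirty set: d12.
Run set: d12 (1 run).
All dirty derived signals ended up running.

Initial pass — values computed on the first demand:
  d1 = neg(-5) = 5
  d3 = add(-5, -5) = -10
  d5 = min2(-10, 5) = -10
  d7 = max2(5, -10) = 5
  d10 = neg(5) = -5
  d12 = max2(4, -5) = 4

Second demand — change propagation:
  d12: re-runs because s3 4->3; new result 3.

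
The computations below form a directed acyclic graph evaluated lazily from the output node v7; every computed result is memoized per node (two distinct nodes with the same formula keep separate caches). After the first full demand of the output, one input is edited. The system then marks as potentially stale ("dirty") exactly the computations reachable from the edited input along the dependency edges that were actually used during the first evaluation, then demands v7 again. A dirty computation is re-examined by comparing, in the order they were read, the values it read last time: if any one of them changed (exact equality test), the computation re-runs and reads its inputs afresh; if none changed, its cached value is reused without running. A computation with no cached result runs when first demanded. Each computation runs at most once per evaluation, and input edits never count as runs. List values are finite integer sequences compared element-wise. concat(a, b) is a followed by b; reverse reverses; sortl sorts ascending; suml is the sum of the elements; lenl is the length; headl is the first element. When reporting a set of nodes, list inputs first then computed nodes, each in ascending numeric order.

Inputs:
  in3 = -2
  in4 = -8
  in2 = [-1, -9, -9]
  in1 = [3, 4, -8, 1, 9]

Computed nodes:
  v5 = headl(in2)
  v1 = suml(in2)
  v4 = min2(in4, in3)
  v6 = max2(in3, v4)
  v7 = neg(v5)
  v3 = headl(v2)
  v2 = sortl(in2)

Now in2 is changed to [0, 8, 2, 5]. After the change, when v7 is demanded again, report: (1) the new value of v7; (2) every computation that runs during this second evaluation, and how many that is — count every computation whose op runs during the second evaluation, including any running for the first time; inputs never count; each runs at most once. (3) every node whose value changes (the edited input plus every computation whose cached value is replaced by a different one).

First demand of the output computes:
  v5 = headl([-1, -9, -9]) = -1
  v7 = neg(-1) = 1

After the edit, cleaning proceeds:
  v5: a read changed (in2 [-1, -9, -9]->[0, 8, 2, 5]) — executes, giving 0.
  v7: a read changed (v5 -1->0) — executes, giving 0.

Demanding v7 again yields 0.
2 computations run: v5, v7.
The nodes whose values change: in2, v5, v7.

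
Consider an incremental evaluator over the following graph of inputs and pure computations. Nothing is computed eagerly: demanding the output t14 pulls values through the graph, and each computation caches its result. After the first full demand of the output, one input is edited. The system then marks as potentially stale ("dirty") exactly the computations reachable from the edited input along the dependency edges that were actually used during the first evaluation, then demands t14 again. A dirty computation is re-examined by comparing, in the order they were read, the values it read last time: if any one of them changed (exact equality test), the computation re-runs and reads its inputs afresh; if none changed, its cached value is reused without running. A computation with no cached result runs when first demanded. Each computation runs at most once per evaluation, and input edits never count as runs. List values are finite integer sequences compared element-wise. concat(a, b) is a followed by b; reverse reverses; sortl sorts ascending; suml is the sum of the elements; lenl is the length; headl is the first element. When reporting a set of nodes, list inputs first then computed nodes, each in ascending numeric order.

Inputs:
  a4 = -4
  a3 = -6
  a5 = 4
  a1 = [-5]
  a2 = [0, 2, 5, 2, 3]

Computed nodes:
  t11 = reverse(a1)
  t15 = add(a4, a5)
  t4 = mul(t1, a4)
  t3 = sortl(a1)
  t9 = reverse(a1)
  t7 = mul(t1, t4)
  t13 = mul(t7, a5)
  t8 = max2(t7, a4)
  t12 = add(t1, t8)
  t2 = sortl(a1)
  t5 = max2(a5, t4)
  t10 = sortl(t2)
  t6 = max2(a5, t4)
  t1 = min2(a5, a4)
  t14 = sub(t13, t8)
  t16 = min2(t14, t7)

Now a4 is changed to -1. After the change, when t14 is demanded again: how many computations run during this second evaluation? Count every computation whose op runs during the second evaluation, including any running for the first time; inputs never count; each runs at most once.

Initial pass — values computed on the first demand:
  t1 = min2(4, -4) = -4
  t4 = mul(-4, -4) = 16
  t7 = mul(-4, 16) = -64
  t8 = max2(-64, -4) = -4
  t13 = mul(-64, 4) = -256
  t14 = sub(-256, -4) = -252

Second demand — change propagation:
  t1: re-runs because a4 -4->-1; new result -1.
  t4: re-runs because t1 -4->-1; a4 -4->-1; new result 1.
  t7: re-runs because t1 -4->-1; t4 16->1; new result -1.
  t8: re-runs because t7 -64->-1; a4 -4->-1; new result -1.
  t13: re-runs because t7 -64->-1; new result -4.
  t14: re-runs because t13 -256->-4; t8 -4->-1; new result -3.

Run set: t1, t4, t7, t8, t13, t14 (6 run).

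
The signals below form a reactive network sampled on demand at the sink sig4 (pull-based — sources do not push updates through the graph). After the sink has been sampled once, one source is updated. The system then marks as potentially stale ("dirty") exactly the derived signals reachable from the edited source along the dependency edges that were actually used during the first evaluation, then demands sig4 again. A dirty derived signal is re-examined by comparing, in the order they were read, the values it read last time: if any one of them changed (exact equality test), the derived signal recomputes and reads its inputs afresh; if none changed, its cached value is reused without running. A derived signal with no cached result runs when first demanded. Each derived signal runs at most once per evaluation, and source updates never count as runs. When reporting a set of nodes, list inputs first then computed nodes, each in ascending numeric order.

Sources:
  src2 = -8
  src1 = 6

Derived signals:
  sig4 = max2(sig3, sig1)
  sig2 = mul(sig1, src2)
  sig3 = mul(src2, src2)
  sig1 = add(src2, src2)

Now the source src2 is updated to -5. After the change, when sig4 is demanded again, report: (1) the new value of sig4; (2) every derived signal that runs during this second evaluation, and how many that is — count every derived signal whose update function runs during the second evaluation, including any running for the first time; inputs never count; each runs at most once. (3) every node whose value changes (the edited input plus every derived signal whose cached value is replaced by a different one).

sig4 now evaluates to 25.
Run set: sig1, sig3, sig4 (3 run).
Changed values: src2, sig1, sig3, sig4.

Initial pass — values computed on the first demand:
  sig1 = add(-8, -8) = -16
  sig3 = mul(-8, -8) = 64
  sig4 = max2(64, -16) = 64

Second demand — change propagation:
  sig1: re-runs because src2 -8->-5; src2 -8->-5; new result -10.
  sig3: re-runs because src2 -8->-5; src2 -8->-5; new result 25.
  sig4: re-runs because sig3 64->25; sig1 -16->-10; new result 25.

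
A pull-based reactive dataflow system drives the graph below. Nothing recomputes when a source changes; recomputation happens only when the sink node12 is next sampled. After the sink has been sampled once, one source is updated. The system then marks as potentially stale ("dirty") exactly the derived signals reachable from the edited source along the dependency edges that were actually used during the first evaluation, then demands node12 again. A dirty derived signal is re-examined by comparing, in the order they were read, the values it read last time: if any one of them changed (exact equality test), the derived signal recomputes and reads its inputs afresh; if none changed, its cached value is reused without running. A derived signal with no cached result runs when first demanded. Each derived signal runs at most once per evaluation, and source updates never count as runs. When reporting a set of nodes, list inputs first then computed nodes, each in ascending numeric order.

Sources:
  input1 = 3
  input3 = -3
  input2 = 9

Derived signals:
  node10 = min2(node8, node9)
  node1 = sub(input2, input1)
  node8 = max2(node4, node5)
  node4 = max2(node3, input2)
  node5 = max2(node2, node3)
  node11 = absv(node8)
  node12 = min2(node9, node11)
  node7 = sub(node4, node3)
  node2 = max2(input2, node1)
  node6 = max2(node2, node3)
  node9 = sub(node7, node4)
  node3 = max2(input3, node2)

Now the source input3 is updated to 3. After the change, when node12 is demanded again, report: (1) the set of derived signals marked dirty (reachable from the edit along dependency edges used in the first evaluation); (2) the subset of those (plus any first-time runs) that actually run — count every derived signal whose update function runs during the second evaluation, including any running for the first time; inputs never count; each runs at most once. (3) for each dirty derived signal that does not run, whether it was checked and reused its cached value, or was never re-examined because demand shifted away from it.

First evaluation (everything demanded from the output):
  node1 = sub(9, 3) = 6
  node2 = max2(9, 6) = 9
  node3 = max2(-3, 9) = 9
  node4 = max2(9, 9) = 9
  node5 = max2(9, 9) = 9
  node7 = sub(9, 9) = 0
  node8 = max2(9, 9) = 9
  node9 = sub(0, 9) = -9
  node11 = absv(9) = 9
  node12 = min2(-9, 9) = -9

Propagation after the edit:
  node3: runs — input3 -3->3; result 9 (same value as before).
  node4: checked — values it read are unchanged (node3 unchanged, input2 unchanged); reused cached 9 without running.
  node5: checked — values it read are unchanged (node2 unchanged, node3 unchanged); reused cached 9 without running.
  node7: checked — values it read are unchanged (node4 unchanged, node3 unchanged); reused cached 0 without running.
  node8: checked — values it read are unchanged (node4 unchanged, node5 unchanged); reused cached 9 without running.
  node9: checked — values it read are unchanged (node7 unchanged, node4 unchanged); reused cached -9 without running.
  node11: checked — values it read are unchanged (node8 unchanged); reused cached 9 without running.
  node12: checked — values it read are unchanged (node9 unchanged, node11 unchanged); reused cached -9 without running.

Key observation: the change is absorbed at node3 — it re-runs but produces the same value, and the output's value is unchanged.

Marked dirty: node3, node4, node5, node7, node8, node9, node11, node12.
Derived signals that run: node3 — 1 in total.
Checked but reused from cache: node4, node5, node7, node8, node9, node11, node12.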